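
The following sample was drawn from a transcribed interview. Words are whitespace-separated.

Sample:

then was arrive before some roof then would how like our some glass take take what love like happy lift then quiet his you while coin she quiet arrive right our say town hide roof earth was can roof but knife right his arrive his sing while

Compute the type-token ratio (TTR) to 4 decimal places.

0.6596

N = 47 tokens, V = 31 types.
TTR = V / N = 31 / 47 = 0.6596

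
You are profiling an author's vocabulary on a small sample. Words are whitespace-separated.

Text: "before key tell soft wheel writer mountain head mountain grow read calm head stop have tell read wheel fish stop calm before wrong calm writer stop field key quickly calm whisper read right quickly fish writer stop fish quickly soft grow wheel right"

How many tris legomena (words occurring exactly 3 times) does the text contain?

Frequencies: calm:4, stop:4, wheel:3, writer:3, read:3, fish:3, quickly:3, before:2, key:2, tell:2, soft:2, mountain:2, head:2, grow:2, right:2, have:1, wrong:1, field:1, whisper:1
Words with frequency 3: fish, quickly, read, wheel, writer

5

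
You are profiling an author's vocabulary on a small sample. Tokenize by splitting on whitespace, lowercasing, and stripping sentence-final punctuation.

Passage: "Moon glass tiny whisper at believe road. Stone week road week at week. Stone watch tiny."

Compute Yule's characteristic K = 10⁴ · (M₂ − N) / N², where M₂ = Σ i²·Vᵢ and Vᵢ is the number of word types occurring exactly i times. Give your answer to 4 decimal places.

546.8750

Frequencies: week:3, tiny:2, at:2, road:2, stone:2, moon:1, glass:1, whisper:1, believe:1, watch:1
N = 16. Frequency spectrum: V_1=5, V_2=4, V_3=1
M₂ = 1²·5 + 2²·4 + 3²·1 = 30
K = 10000 × (30 − 16) / 16² = 546.8750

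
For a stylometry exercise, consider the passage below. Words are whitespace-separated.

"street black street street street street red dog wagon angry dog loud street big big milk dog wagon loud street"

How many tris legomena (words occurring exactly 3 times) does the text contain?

1

Frequencies: street:7, dog:3, wagon:2, loud:2, big:2, black:1, red:1, angry:1, milk:1
Words with frequency 3: dog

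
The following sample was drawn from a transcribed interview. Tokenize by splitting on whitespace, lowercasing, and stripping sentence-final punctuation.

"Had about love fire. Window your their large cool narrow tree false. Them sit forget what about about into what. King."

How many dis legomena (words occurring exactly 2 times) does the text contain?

Frequencies: about:3, what:2, had:1, love:1, fire:1, window:1, your:1, their:1, large:1, cool:1, narrow:1, tree:1, false:1, them:1, sit:1, forget:1, into:1, king:1
Words with frequency 2: what

1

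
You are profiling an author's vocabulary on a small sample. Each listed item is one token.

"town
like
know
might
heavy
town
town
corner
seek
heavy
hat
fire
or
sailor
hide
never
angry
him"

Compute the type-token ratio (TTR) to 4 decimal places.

N = 18 tokens, V = 15 types.
TTR = V / N = 15 / 18 = 0.8333

0.8333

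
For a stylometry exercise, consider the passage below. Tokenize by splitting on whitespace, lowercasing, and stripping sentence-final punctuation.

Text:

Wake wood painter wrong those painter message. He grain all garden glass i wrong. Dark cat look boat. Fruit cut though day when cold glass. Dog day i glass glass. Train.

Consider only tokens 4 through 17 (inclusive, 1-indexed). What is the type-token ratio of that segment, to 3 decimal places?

Segment tokens 4–17: wrong, those, painter, message, he, grain, all, garden, glass, i, wrong, dark, cat, look
Segment N = 14, segment V = 13.
TTR = 13 / 14 = 0.929

0.929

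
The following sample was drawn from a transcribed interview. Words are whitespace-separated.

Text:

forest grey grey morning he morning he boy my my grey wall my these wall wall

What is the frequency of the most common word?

3

Frequencies: grey:3, my:3, wall:3, morning:2, he:2, forest:1, boy:1, these:1
Most common: 'grey' with frequency 3.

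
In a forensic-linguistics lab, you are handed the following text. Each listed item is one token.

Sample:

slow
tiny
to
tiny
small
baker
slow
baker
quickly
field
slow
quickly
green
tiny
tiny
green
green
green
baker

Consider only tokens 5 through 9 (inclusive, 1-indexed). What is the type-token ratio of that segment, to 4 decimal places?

Segment tokens 5–9: small, baker, slow, baker, quickly
Segment N = 5, segment V = 4.
TTR = 4 / 5 = 0.8000

0.8000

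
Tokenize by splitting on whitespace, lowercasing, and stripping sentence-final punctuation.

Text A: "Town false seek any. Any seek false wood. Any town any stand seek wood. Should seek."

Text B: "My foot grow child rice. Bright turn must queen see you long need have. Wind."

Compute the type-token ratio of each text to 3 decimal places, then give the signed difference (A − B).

TTR(A) = 7/16 = 0.438
TTR(B) = 15/15 = 1.000
Difference = 0.438 − 1.000 = -0.562

-0.562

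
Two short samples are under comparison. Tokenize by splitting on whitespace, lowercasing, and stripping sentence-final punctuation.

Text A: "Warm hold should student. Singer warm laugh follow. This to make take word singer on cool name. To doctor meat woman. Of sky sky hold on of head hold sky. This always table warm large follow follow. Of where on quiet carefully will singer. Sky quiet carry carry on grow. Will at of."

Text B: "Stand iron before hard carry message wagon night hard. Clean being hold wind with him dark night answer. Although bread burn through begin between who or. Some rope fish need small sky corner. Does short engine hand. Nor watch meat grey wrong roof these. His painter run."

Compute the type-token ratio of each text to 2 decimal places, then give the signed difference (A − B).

-0.38

TTR(A) = 31/53 = 0.58
TTR(B) = 45/47 = 0.96
Difference = 0.58 − 0.96 = -0.38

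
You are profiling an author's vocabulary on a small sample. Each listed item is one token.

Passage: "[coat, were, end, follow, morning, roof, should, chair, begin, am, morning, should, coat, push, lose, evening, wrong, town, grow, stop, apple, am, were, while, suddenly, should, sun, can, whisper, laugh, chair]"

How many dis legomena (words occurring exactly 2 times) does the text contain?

5

Frequencies: should:3, coat:2, were:2, morning:2, chair:2, am:2, end:1, follow:1, roof:1, begin:1, push:1, lose:1, evening:1, wrong:1, town:1, grow:1, stop:1, apple:1, while:1, suddenly:1, … (4 more, each freq 1)
Words with frequency 2: am, chair, coat, morning, were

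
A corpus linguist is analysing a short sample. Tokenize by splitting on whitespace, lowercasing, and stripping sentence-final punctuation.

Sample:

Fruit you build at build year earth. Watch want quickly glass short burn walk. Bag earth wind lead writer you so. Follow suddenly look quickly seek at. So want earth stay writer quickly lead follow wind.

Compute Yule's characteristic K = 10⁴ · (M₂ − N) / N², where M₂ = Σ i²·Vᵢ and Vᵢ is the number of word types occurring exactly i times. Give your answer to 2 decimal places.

231.48

Frequencies: earth:3, quickly:3, you:2, build:2, at:2, want:2, wind:2, lead:2, writer:2, so:2, follow:2, fruit:1, year:1, watch:1, glass:1, short:1, burn:1, walk:1, bag:1, suddenly:1, … (3 more, each freq 1)
N = 36. Frequency spectrum: V_1=12, V_2=9, V_3=2
M₂ = 1²·12 + 2²·9 + 3²·2 = 66
K = 10000 × (66 − 36) / 36² = 231.48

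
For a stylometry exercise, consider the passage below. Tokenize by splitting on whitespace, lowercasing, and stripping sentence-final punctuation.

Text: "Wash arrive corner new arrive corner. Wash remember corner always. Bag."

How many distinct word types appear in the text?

7

Distinct types: {always, arrive, bag, corner, new, remember, wash}
V = 7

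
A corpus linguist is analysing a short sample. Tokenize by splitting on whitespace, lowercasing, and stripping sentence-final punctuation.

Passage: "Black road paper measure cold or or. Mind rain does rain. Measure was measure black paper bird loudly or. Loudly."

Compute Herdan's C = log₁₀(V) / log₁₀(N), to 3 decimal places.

0.829

N = 20, V = 12.
log₁₀(V) = 1.079181, log₁₀(N) = 1.301030
C = 1.079181 / 1.301030 = 0.829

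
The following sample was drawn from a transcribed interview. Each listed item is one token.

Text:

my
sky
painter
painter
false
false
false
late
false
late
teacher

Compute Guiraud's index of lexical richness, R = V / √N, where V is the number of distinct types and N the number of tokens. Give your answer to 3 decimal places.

N = 11, V = 6.
√N = 3.316625
R = 6 / 3.316625 = 1.809

1.809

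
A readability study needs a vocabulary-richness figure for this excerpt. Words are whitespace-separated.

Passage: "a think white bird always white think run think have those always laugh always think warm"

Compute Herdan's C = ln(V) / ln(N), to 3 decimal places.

N = 16, V = 10.
ln(V) = 2.302585, ln(N) = 2.772589
C = 2.302585 / 2.772589 = 0.830

0.830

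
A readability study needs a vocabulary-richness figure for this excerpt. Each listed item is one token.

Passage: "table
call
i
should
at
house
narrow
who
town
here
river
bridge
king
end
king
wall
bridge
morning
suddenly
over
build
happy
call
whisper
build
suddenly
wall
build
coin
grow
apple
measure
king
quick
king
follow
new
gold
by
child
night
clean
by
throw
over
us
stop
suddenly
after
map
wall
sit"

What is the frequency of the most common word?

4

Frequencies: king:4, wall:3, suddenly:3, build:3, call:2, bridge:2, over:2, by:2, table:1, i:1, should:1, at:1, house:1, narrow:1, who:1, town:1, here:1, river:1, end:1, morning:1, … (19 more, each freq 1)
Most common: 'king' with frequency 4.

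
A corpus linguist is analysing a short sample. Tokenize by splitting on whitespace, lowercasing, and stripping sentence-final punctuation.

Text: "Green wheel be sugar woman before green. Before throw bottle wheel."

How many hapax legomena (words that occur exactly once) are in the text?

Frequencies: green:2, wheel:2, before:2, be:1, sugar:1, woman:1, throw:1, bottle:1
Hapax (freq=1): be, bottle, sugar, throw, woman

5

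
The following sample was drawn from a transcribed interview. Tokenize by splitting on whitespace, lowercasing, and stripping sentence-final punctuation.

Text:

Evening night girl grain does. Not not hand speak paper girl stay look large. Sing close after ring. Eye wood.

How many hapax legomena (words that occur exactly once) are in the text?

16

Frequencies: girl:2, not:2, evening:1, night:1, grain:1, does:1, hand:1, speak:1, paper:1, stay:1, look:1, large:1, sing:1, close:1, after:1, ring:1, eye:1, wood:1
Hapax (freq=1): after, close, does, evening, eye, grain, hand, large, look, night, paper, ring, sing, speak, stay, wood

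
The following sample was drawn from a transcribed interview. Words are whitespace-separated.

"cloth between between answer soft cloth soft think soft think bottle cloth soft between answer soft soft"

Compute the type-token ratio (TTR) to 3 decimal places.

0.353

N = 17 tokens, V = 6 types.
TTR = V / N = 6 / 17 = 0.353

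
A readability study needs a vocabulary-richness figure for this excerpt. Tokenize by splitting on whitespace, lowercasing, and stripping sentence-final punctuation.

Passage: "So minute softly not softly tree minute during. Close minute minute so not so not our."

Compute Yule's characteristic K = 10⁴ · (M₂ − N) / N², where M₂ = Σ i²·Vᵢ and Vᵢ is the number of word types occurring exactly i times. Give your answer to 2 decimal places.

Frequencies: minute:4, so:3, not:3, softly:2, tree:1, during:1, close:1, our:1
N = 16. Frequency spectrum: V_1=4, V_2=1, V_3=2, V_4=1
M₂ = 1²·4 + 2²·1 + 3²·2 + 4²·1 = 42
K = 10000 × (42 − 16) / 16² = 1015.63

1015.63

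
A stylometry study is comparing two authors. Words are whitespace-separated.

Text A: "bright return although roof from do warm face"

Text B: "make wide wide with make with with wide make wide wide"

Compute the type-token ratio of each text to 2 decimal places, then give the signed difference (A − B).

0.73

TTR(A) = 8/8 = 1.00
TTR(B) = 3/11 = 0.27
Difference = 1.00 − 0.27 = 0.73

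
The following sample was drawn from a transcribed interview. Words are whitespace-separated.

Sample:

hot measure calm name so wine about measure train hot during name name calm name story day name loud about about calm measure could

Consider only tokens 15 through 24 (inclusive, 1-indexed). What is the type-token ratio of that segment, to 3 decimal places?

0.800

Segment tokens 15–24: name, story, day, name, loud, about, about, calm, measure, could
Segment N = 10, segment V = 8.
TTR = 8 / 10 = 0.800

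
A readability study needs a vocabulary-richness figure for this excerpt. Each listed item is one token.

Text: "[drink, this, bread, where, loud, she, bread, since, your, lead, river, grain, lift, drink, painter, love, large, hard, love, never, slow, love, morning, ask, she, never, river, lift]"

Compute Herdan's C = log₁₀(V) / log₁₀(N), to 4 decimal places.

N = 28, V = 20.
log₁₀(V) = 1.301030, log₁₀(N) = 1.447158
C = 1.301030 / 1.447158 = 0.8990

0.8990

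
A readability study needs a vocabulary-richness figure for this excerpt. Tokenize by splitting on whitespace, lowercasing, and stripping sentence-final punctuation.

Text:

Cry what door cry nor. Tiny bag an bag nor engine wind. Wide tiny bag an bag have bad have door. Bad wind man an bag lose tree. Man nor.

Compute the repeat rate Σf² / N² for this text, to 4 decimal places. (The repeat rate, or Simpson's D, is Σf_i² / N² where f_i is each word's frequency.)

0.0844

Frequencies: bag:5, nor:3, an:3, cry:2, door:2, tiny:2, wind:2, have:2, bad:2, man:2, what:1, engine:1, wide:1, lose:1, tree:1
Σf² = 76; N² = 900
Repeat rate = 76 / 900 = 0.0844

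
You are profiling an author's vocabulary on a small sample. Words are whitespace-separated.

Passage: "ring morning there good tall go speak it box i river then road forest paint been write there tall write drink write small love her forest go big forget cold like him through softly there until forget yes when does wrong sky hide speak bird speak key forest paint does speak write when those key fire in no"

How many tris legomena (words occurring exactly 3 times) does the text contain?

2

Frequencies: speak:4, write:4, there:3, forest:3, tall:2, go:2, paint:2, forget:2, when:2, does:2, key:2, ring:1, morning:1, good:1, it:1, box:1, i:1, river:1, then:1, road:1, … (21 more, each freq 1)
Words with frequency 3: forest, there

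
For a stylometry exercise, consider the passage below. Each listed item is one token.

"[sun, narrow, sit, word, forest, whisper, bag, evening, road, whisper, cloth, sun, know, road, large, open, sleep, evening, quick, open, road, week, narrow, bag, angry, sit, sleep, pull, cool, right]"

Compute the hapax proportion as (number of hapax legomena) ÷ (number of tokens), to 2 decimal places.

Frequencies: road:3, sun:2, narrow:2, sit:2, whisper:2, bag:2, evening:2, open:2, sleep:2, word:1, forest:1, cloth:1, know:1, large:1, quick:1, week:1, angry:1, pull:1, cool:1, right:1
Hapax count = 11; token count = 30.
Ratio = 11 / 30 = 0.37

0.37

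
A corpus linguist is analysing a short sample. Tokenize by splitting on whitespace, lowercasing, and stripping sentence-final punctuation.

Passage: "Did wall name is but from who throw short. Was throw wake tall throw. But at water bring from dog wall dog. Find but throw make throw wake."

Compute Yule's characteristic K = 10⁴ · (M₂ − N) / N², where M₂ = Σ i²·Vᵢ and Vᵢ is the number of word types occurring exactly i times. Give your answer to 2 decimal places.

Frequencies: throw:5, but:3, wall:2, from:2, wake:2, dog:2, did:1, name:1, is:1, who:1, short:1, was:1, tall:1, at:1, water:1, bring:1, find:1, make:1
N = 28. Frequency spectrum: V_1=12, V_2=4, V_3=1, V_5=1
M₂ = 1²·12 + 2²·4 + 3²·1 + 5²·1 = 62
K = 10000 × (62 − 28) / 28² = 433.67

433.67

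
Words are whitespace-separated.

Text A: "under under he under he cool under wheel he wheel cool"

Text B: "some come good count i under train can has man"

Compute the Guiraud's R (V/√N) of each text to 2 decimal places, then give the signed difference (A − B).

-1.95

A: V=4, N=11, R=1.21
B: V=10, N=10, R=3.16
Difference = 1.21 − 3.16 = -1.95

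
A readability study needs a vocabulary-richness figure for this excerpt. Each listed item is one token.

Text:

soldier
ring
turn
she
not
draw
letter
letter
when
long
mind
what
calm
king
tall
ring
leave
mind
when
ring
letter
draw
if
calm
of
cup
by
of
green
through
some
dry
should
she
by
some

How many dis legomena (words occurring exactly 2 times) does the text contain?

Frequencies: ring:3, letter:3, she:2, draw:2, when:2, mind:2, calm:2, of:2, by:2, some:2, soldier:1, turn:1, not:1, long:1, what:1, king:1, tall:1, leave:1, if:1, cup:1, … (4 more, each freq 1)
Words with frequency 2: by, calm, draw, mind, of, she, some, when

8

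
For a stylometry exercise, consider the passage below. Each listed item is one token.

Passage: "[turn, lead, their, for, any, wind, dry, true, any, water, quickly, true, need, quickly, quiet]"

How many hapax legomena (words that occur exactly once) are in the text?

9

Frequencies: any:2, true:2, quickly:2, turn:1, lead:1, their:1, for:1, wind:1, dry:1, water:1, need:1, quiet:1
Hapax (freq=1): dry, for, lead, need, quiet, their, turn, water, wind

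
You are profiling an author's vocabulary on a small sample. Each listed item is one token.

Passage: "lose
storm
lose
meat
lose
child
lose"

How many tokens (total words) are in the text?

7

Tokens: lose, storm, lose, meat, lose, child, lose
N = 7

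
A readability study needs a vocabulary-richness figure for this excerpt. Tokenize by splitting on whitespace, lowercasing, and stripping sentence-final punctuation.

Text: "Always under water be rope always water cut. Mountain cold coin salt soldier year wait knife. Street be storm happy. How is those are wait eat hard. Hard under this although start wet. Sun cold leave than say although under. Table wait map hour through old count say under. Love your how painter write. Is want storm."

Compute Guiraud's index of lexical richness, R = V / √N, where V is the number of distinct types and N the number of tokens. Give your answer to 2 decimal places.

5.56

N = 57, V = 42.
√N = 7.549834
R = 42 / 7.549834 = 5.56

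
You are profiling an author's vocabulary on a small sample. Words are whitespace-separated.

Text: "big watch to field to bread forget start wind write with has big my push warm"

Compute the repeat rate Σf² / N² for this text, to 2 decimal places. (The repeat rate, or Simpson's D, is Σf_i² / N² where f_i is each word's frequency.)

0.08

Frequencies: big:2, to:2, watch:1, field:1, bread:1, forget:1, start:1, wind:1, write:1, with:1, has:1, my:1, push:1, warm:1
Σf² = 20; N² = 256
Repeat rate = 20 / 256 = 0.08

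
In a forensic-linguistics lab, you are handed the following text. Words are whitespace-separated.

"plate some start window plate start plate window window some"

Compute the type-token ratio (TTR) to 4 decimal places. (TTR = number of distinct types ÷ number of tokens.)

0.4000

N = 10 tokens, V = 4 types.
TTR = V / N = 4 / 10 = 0.4000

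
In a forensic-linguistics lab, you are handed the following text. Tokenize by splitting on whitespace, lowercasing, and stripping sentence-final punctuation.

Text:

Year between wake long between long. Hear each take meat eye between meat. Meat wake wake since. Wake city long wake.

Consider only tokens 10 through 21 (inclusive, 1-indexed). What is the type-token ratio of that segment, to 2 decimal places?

Segment tokens 10–21: meat, eye, between, meat, meat, wake, wake, since, wake, city, long, wake
Segment N = 12, segment V = 7.
TTR = 7 / 12 = 0.58

0.58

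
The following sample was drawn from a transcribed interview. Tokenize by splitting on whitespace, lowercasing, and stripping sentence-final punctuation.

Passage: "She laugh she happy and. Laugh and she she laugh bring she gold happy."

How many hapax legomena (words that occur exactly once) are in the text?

Frequencies: she:5, laugh:3, happy:2, and:2, bring:1, gold:1
Hapax (freq=1): bring, gold

2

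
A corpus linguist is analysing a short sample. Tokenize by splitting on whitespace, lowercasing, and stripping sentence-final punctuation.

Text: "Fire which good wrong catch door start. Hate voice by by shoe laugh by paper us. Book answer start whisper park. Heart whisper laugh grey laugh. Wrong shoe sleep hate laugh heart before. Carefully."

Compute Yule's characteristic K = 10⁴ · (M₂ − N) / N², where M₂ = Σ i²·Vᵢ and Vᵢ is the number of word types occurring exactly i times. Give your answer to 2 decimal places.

Frequencies: laugh:4, by:3, wrong:2, start:2, hate:2, shoe:2, whisper:2, heart:2, fire:1, which:1, good:1, catch:1, door:1, voice:1, paper:1, us:1, book:1, answer:1, park:1, grey:1, … (3 more, each freq 1)
N = 34. Frequency spectrum: V_1=15, V_2=6, V_3=1, V_4=1
M₂ = 1²·15 + 2²·6 + 3²·1 + 4²·1 = 64
K = 10000 × (64 − 34) / 34² = 259.52

259.52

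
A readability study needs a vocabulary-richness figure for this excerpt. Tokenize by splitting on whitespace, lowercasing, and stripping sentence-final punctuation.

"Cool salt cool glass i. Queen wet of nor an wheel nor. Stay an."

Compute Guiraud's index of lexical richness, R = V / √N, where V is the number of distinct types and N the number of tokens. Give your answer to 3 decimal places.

N = 14, V = 11.
√N = 3.741657
R = 11 / 3.741657 = 2.940

2.940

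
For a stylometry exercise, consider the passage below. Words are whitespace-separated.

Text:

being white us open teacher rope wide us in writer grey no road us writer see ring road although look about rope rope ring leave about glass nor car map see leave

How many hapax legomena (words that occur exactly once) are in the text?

14

Frequencies: us:3, rope:3, writer:2, road:2, see:2, ring:2, about:2, leave:2, being:1, white:1, open:1, teacher:1, wide:1, in:1, grey:1, no:1, although:1, look:1, glass:1, nor:1, … (2 more, each freq 1)
Hapax (freq=1): although, being, car, glass, grey, in, look, map, no, nor, open, teacher, white, wide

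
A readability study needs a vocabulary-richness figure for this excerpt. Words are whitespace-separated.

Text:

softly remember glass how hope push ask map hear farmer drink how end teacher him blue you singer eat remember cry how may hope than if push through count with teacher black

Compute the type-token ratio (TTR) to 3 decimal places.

N = 32 tokens, V = 26 types.
TTR = V / N = 26 / 32 = 0.813

0.813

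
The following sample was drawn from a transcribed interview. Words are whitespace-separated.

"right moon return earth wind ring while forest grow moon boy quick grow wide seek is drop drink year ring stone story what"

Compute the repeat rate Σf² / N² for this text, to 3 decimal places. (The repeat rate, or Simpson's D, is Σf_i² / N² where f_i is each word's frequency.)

Frequencies: moon:2, ring:2, grow:2, right:1, return:1, earth:1, wind:1, while:1, forest:1, boy:1, quick:1, wide:1, seek:1, is:1, drop:1, drink:1, year:1, stone:1, story:1, what:1
Σf² = 29; N² = 529
Repeat rate = 29 / 529 = 0.055

0.055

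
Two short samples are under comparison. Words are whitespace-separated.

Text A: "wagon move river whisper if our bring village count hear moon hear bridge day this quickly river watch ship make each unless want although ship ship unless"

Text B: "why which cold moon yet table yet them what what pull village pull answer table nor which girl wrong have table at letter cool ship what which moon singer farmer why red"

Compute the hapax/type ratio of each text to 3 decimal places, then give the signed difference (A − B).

A: hapax=18, V=22, ratio=0.818
B: hapax=15, V=22, ratio=0.682
Difference = 0.818 − 0.682 = 0.136

0.136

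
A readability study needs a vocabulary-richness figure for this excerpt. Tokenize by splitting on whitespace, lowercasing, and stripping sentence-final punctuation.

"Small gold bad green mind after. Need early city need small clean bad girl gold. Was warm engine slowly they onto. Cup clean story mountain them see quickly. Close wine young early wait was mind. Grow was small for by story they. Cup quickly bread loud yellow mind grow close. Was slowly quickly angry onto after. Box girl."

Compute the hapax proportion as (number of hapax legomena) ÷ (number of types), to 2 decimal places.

0.49

Frequencies: was:4, small:3, mind:3, quickly:3, gold:2, bad:2, after:2, need:2, early:2, clean:2, girl:2, slowly:2, they:2, onto:2, cup:2, story:2, close:2, grow:2, green:1, city:1, … (15 more, each freq 1)
Hapax count = 17; type count = 35.
Ratio = 17 / 35 = 0.49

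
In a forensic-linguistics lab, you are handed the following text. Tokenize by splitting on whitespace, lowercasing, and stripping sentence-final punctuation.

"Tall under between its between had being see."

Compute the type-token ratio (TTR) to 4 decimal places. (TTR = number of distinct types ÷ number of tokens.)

0.8750

N = 8 tokens, V = 7 types.
TTR = V / N = 7 / 8 = 0.8750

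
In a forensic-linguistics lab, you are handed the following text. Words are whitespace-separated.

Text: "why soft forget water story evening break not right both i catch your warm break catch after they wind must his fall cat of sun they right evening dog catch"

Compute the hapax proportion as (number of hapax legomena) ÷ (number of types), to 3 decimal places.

Frequencies: catch:3, evening:2, break:2, right:2, they:2, why:1, soft:1, forget:1, water:1, story:1, not:1, both:1, i:1, your:1, warm:1, after:1, wind:1, must:1, his:1, fall:1, … (4 more, each freq 1)
Hapax count = 19; type count = 24.
Ratio = 19 / 24 = 0.792

0.792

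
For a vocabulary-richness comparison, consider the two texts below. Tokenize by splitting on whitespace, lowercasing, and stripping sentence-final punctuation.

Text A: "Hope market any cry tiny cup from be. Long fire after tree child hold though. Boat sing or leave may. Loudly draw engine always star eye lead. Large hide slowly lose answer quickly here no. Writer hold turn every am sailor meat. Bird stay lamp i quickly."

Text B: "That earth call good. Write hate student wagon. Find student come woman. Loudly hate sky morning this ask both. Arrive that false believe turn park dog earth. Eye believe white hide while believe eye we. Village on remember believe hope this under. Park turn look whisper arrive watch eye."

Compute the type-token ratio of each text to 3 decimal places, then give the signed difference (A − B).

0.222

TTR(A) = 45/47 = 0.957
TTR(B) = 36/49 = 0.735
Difference = 0.957 − 0.735 = 0.222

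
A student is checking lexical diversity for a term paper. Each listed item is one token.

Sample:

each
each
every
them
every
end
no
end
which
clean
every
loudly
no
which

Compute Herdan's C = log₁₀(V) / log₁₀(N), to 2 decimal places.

N = 14, V = 8.
log₁₀(V) = 0.903090, log₁₀(N) = 1.146128
C = 0.903090 / 1.146128 = 0.79

0.79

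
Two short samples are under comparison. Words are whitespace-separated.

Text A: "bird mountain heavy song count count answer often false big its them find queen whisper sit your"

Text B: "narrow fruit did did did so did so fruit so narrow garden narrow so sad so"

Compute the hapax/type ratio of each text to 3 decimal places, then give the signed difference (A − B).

A: hapax=15, V=16, ratio=0.938
B: hapax=2, V=6, ratio=0.333
Difference = 0.938 − 0.333 = 0.605

0.605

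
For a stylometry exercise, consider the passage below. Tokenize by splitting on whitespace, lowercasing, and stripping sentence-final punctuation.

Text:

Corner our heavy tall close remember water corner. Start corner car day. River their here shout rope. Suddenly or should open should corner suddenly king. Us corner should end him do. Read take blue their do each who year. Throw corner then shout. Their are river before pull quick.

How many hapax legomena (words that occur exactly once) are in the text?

Frequencies: corner:6, their:3, should:3, river:2, shout:2, suddenly:2, do:2, our:1, heavy:1, tall:1, close:1, remember:1, water:1, start:1, car:1, day:1, here:1, rope:1, or:1, open:1, … (16 more, each freq 1)
Hapax (freq=1): are, before, blue, car, close, day, each, end, heavy, here, him, king, open, or, our, pull, quick, read, remember, rope, start, take, tall, then, throw, us, water, who, year

29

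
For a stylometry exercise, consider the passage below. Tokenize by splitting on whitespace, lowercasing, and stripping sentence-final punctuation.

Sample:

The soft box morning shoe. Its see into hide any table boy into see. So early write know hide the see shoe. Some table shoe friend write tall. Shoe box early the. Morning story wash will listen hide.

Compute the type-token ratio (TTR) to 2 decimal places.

N = 38 tokens, V = 23 types.
TTR = V / N = 23 / 38 = 0.61

0.61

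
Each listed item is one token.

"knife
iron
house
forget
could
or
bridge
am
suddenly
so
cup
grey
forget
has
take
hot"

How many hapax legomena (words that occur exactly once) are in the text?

Frequencies: forget:2, knife:1, iron:1, house:1, could:1, or:1, bridge:1, am:1, suddenly:1, so:1, cup:1, grey:1, has:1, take:1, hot:1
Hapax (freq=1): am, bridge, could, cup, grey, has, hot, house, iron, knife, or, so, suddenly, take

14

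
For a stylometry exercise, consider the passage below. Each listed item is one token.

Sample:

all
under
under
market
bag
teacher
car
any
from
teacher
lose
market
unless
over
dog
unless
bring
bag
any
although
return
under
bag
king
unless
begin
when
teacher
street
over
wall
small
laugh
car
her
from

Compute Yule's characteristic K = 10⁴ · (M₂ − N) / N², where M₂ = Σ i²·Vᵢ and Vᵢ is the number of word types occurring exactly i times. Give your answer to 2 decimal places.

Frequencies: under:3, bag:3, teacher:3, unless:3, market:2, car:2, any:2, from:2, over:2, all:1, lose:1, dog:1, bring:1, although:1, return:1, king:1, begin:1, when:1, street:1, wall:1, … (3 more, each freq 1)
N = 36. Frequency spectrum: V_1=14, V_2=5, V_3=4
M₂ = 1²·14 + 2²·5 + 3²·4 = 70
K = 10000 × (70 − 36) / 36² = 262.35

262.35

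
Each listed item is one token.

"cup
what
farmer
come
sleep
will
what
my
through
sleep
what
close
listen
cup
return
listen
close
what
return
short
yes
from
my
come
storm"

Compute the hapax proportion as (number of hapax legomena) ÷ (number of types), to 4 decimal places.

0.4667

Frequencies: what:4, cup:2, come:2, sleep:2, my:2, close:2, listen:2, return:2, farmer:1, will:1, through:1, short:1, yes:1, from:1, storm:1
Hapax count = 7; type count = 15.
Ratio = 7 / 15 = 0.4667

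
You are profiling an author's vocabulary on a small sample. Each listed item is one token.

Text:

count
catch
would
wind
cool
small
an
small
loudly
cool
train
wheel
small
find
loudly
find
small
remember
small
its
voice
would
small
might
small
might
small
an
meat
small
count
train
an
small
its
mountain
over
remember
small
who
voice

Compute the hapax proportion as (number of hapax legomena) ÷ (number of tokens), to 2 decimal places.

0.17

Frequencies: small:11, an:3, count:2, would:2, cool:2, loudly:2, train:2, find:2, remember:2, its:2, voice:2, might:2, catch:1, wind:1, wheel:1, meat:1, mountain:1, over:1, who:1
Hapax count = 7; token count = 41.
Ratio = 7 / 41 = 0.17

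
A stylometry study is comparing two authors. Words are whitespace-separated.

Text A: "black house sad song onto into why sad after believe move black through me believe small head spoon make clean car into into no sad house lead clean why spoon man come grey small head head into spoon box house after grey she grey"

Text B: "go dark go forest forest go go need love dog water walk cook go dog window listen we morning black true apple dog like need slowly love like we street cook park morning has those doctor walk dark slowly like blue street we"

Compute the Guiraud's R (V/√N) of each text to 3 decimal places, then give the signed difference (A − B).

0.109

A: V=25, N=44, R=3.769
B: V=24, N=43, R=3.660
Difference = 3.769 − 3.660 = 0.109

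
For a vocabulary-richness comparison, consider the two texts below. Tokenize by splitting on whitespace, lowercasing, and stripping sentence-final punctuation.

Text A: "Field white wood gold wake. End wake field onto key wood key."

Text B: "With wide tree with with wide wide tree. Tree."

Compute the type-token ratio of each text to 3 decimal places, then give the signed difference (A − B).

0.334

TTR(A) = 8/12 = 0.667
TTR(B) = 3/9 = 0.333
Difference = 0.667 − 0.333 = 0.334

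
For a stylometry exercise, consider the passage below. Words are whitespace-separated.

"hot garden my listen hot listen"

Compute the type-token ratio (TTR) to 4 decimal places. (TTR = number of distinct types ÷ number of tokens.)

0.6667

N = 6 tokens, V = 4 types.
TTR = V / N = 4 / 6 = 0.6667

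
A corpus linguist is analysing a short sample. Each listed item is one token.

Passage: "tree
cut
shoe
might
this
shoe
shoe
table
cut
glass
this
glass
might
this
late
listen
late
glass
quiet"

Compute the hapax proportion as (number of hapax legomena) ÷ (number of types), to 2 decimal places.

0.40

Frequencies: shoe:3, this:3, glass:3, cut:2, might:2, late:2, tree:1, table:1, listen:1, quiet:1
Hapax count = 4; type count = 10.
Ratio = 4 / 10 = 0.40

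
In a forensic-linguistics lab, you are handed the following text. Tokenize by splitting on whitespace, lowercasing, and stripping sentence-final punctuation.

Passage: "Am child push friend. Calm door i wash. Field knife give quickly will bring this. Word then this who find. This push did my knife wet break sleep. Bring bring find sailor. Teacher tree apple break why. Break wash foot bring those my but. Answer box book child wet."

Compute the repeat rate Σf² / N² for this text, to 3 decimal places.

0.036

Frequencies: bring:4, this:3, break:3, child:2, push:2, wash:2, knife:2, find:2, my:2, wet:2, am:1, friend:1, calm:1, door:1, i:1, field:1, give:1, quickly:1, will:1, word:1, … (15 more, each freq 1)
Σf² = 87; N² = 2401
Repeat rate = 87 / 2401 = 0.036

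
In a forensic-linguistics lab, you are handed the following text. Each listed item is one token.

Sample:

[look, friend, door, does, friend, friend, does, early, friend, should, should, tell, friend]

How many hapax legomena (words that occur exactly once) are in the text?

Frequencies: friend:5, does:2, should:2, look:1, door:1, early:1, tell:1
Hapax (freq=1): door, early, look, tell

4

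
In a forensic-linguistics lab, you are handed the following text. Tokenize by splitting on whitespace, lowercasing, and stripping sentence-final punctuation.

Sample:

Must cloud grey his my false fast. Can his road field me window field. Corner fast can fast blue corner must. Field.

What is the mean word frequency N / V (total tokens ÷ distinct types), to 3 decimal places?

1.571

N = 22 tokens, V = 14 types.
Mean frequency = N / V = 22 / 14 = 1.571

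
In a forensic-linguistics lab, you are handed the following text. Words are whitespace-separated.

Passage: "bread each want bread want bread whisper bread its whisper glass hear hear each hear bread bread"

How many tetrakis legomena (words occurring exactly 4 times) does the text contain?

Frequencies: bread:6, hear:3, each:2, want:2, whisper:2, its:1, glass:1
Words with frequency 4: (none)

0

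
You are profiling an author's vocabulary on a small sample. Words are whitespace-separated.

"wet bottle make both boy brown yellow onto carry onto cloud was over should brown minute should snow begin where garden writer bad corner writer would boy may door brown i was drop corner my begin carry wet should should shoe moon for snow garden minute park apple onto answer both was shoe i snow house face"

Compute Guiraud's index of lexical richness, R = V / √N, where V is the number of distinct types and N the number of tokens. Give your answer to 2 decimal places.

N = 57, V = 35.
√N = 7.549834
R = 35 / 7.549834 = 4.64

4.64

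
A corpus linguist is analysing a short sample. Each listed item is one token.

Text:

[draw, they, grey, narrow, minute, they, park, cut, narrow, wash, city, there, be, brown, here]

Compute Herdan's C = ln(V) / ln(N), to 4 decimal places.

N = 15, V = 13.
ln(V) = 2.564949, ln(N) = 2.708050
C = 2.564949 / 2.708050 = 0.9472

0.9472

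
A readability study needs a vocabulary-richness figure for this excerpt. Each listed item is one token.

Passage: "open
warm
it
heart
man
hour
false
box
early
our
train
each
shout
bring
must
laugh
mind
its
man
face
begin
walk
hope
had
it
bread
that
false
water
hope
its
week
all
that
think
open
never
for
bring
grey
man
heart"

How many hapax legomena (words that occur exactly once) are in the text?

23

Frequencies: man:3, open:2, it:2, heart:2, false:2, bring:2, its:2, hope:2, that:2, warm:1, hour:1, box:1, early:1, our:1, train:1, each:1, shout:1, must:1, laugh:1, mind:1, … (12 more, each freq 1)
Hapax (freq=1): all, begin, box, bread, each, early, face, for, grey, had, hour, laugh, mind, must, never, our, shout, think, train, walk, warm, water, week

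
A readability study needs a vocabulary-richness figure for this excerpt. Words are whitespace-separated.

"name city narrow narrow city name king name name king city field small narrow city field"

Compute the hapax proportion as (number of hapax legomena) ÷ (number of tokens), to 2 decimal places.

0.06

Frequencies: name:4, city:4, narrow:3, king:2, field:2, small:1
Hapax count = 1; token count = 16.
Ratio = 1 / 16 = 0.06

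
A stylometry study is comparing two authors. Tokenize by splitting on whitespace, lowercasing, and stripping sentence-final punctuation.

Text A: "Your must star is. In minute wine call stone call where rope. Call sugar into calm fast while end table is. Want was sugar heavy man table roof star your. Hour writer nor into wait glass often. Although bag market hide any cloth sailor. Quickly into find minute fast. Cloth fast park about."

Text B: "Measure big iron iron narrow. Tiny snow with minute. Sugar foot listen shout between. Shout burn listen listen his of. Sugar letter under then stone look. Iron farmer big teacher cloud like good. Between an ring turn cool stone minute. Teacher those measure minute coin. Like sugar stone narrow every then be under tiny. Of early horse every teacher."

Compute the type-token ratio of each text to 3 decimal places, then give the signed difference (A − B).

TTR(A) = 40/53 = 0.755
TTR(B) = 36/59 = 0.610
Difference = 0.755 − 0.610 = 0.145

0.145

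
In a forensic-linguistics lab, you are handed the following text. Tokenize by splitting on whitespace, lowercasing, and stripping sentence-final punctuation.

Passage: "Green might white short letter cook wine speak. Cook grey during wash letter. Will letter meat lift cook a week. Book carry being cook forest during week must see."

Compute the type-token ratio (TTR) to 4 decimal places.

N = 29 tokens, V = 22 types.
TTR = V / N = 22 / 29 = 0.7586

0.7586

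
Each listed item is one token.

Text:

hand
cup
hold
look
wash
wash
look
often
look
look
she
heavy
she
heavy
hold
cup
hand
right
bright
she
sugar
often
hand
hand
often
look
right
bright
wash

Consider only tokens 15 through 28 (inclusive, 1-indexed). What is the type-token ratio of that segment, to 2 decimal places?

0.64

Segment tokens 15–28: hold, cup, hand, right, bright, she, sugar, often, hand, hand, often, look, right, bright
Segment N = 14, segment V = 9.
TTR = 9 / 14 = 0.64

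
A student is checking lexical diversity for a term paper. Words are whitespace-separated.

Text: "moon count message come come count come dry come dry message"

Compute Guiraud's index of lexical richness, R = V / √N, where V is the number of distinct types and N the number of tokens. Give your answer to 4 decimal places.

N = 11, V = 5.
√N = 3.316625
R = 5 / 3.316625 = 1.5076

1.5076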